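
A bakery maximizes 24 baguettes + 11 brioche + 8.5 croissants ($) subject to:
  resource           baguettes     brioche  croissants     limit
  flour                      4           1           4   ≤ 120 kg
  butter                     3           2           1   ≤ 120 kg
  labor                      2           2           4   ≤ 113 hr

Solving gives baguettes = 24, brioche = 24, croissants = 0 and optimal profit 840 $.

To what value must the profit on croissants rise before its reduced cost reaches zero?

Check each constraint at x*: flour 120/120 (tight); butter 120/120 (tight); labor 96/113 (slack 17).
By complementary slackness, y = 0 for the non-binding constraint.
Dual feasibility on the basic columns requires 4·y_flour + 3·y_butter = 24, 1·y_flour + 2·y_butter = 11.
Solving: y_flour = 3, y_butter = 4.
croissants enters the basis when its profit ≥ yᵀa₃ = 3·4 + 4·1 = 16.

16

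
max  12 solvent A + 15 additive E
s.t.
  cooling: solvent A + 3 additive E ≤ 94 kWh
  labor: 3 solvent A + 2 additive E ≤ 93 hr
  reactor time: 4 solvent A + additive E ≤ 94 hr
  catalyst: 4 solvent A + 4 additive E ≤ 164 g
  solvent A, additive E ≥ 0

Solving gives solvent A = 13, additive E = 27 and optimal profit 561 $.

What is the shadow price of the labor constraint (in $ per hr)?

Check each constraint at x*: cooling 94/94 (tight); labor 93/93 (tight); reactor time 79/94 (slack 15); catalyst 160/164 (slack 4).
Slack constraints have shadow price 0 (complementary slackness).
The binding rows give the dual system: 1·y_cooling + 3·y_labor = 12 and 3·y_cooling + 2·y_labor = 15.
This yields shadow prices y_cooling = 3, y_labor = 3.
Shadow price of labor = 3.

3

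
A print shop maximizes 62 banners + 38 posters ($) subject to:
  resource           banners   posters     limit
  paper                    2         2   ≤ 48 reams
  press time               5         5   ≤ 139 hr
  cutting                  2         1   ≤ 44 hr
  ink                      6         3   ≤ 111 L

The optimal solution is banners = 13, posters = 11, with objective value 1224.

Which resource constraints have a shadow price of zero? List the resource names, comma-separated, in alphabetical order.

cutting, press time

paper: 48/48 (binding)
press time: 120/139 (slack 19)
cutting: 37/44 (slack 7)
ink: 111/111 (binding)
By complementary slackness, a constraint with positive slack has shadow price 0 → cutting, press time.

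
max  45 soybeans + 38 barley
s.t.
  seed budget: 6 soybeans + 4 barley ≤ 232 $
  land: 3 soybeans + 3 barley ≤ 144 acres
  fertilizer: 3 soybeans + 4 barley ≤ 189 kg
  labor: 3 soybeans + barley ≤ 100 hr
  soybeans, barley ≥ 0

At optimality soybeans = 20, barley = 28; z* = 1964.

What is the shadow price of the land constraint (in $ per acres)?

8

Check each constraint at x*: seed budget 232/232 (tight); land 144/144 (tight); fertilizer 172/189 (slack 17); labor 88/100 (slack 12).
Slack constraints have shadow price 0 (complementary slackness).
Dual feasibility on the basic columns requires 6·y_seed budget + 3·y_land = 45, 4·y_seed budget + 3·y_land = 38.
→ y_seed budget = 3.5 and y_land = 8.
Shadow price of land = 8.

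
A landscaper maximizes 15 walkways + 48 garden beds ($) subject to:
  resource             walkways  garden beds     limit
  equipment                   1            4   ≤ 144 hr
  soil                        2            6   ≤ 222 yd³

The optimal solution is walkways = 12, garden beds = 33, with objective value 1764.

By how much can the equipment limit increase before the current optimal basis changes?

Binding constraints: equipment, soil. The basis is B = [[1,4],[2,6]] with det -2.
Per unit increase in equipment, x* moves by d = (-3, 1).
The basis stays optimal until walkways reaches 0; allowable increase = 4 hr.

4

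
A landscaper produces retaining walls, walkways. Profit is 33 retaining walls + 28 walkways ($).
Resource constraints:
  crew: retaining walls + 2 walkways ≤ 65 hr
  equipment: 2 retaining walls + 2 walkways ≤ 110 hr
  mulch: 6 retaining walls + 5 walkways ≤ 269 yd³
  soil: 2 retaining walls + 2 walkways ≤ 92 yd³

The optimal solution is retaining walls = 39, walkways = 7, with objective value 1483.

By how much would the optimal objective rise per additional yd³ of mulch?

Binding: mulch and soil. Non-binding: crew (12 unused), equipment (18 unused).
Since crew, equipment are not tight, their duals are 0.
From A_Bᵀ y = c: 6·y_mulch + 2·y_soil = 33; 5·y_mulch + 2·y_soil = 28.
→ y_mulch = 5 and y_soil = 1.5.
Shadow price of mulch = 5.

5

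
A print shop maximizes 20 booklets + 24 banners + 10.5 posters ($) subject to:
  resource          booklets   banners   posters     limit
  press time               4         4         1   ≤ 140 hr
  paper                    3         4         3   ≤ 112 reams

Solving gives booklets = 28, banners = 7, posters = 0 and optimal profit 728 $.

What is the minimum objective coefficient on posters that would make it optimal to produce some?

14

At the optimum: press time uses 140 of 140 (binding); paper uses 112 of 112 (binding).
From A_Bᵀ y = c: 4·y_press time + 3·y_paper = 20; 4·y_press time + 4·y_paper = 24.
→ y_press time = 2 and y_paper = 4.
posters enters the basis when its profit ≥ yᵀa₃ = 2·1 + 4·3 = 14.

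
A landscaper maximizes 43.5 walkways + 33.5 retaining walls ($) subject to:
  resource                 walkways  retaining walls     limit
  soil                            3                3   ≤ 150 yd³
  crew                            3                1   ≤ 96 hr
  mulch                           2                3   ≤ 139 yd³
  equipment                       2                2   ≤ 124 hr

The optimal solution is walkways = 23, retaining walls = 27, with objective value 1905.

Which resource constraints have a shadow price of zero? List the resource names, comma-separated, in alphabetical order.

soil: 150/150 (binding)
crew: 96/96 (binding)
mulch: 127/139 (slack 12)
equipment: 100/124 (slack 24)
By complementary slackness, a constraint with positive slack has shadow price 0 → equipment, mulch.

equipment, mulch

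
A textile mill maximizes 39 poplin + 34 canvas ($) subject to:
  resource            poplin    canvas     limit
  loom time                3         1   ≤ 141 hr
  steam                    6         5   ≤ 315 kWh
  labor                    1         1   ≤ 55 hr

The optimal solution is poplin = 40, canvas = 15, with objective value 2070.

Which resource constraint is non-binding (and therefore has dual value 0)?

loom time: 135/141 (slack 6)
steam: 315/315 (binding)
labor: 55/55 (binding)
By complementary slackness, a constraint with positive slack has shadow price 0 → loom time.

loom time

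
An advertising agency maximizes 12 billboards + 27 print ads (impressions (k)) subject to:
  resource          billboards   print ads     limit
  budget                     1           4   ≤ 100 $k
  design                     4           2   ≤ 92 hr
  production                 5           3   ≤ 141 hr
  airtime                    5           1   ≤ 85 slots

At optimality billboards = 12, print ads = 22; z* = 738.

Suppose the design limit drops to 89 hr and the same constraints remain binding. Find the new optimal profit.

733.5

At the optimum: budget uses 100 of 100 (binding); design uses 92 of 92 (binding); production uses 126 of 141 (slack = 15); airtime uses 82 of 85 (slack = 3).
Since production, airtime are not tight, their duals are 0.
The binding rows give the dual system: 1·y_budget + 4·y_design = 12 and 4·y_budget + 2·y_design = 27.
→ y_budget = 6 and y_design = 1.5.
Δz = y_design·Δb = 1.5 × (-3) = -4.5, so new z* = 738 − 4.5 = 733.5.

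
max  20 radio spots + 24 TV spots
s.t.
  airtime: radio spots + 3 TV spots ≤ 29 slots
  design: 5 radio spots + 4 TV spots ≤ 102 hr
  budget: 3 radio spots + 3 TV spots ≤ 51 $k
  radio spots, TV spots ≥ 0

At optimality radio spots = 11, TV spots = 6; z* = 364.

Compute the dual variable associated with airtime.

2

Binding: airtime and budget. Non-binding: design (23 unused).
Slack constraints have shadow price 0 (complementary slackness).
Dual feasibility on the basic columns requires 1·y_airtime + 3·y_budget = 20, 3·y_airtime + 3·y_budget = 24.
→ y_airtime = 2 and y_budget = 6.
Shadow price of airtime = 2.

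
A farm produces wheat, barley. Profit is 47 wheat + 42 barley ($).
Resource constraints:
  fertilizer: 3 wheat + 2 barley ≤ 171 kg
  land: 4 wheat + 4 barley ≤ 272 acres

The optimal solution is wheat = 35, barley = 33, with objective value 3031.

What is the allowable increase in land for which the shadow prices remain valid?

Binding constraints: fertilizer, land. The basis is B = [[3,2],[4,4]] with det 4.
Per unit increase in land, x* moves by d = (-0.5, 0.75).
The basis stays optimal until wheat reaches 0; allowable increase = 70 acres.

70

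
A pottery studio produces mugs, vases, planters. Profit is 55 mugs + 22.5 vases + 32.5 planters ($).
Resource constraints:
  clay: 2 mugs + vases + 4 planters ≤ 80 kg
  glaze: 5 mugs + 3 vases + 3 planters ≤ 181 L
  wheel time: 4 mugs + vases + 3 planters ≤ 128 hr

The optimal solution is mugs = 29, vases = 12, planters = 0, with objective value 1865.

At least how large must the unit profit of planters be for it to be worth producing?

Check each constraint at x*: clay 70/80 (slack 10); glaze 181/181 (tight); wheel time 128/128 (tight).
Since clay is not tight, its dual is 0.
Dual feasibility on the basic columns requires 5·y_glaze + 4·y_wheel time = 55, 3·y_glaze + 1·y_wheel time = 22.5.
Solving: y_glaze = 5, y_wheel time = 7.5.
planters enters the basis when its profit ≥ yᵀa₃ = 5·3 + 7.5·3 = 37.5.

37.5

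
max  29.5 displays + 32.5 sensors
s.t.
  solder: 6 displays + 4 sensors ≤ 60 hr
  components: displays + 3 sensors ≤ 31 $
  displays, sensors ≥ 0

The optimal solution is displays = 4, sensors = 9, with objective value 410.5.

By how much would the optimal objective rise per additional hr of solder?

Check each constraint at x*: solder 60/60 (tight); components 31/31 (tight).
From A_Bᵀ y = c: 6·y_solder + 1·y_components = 29.5; 4·y_solder + 3·y_components = 32.5.
Solving: y_solder = 4, y_components = 5.5.
Shadow price of solder = 4.

4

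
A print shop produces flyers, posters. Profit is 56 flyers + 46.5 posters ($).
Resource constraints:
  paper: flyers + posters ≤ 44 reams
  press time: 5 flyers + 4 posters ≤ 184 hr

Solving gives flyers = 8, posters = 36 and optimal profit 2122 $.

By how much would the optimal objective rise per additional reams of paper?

8.5

Check each constraint at x*: paper 44/44 (tight); press time 184/184 (tight).
Dual feasibility on the basic columns requires 1·y_paper + 5·y_press time = 56, 1·y_paper + 4·y_press time = 46.5.
→ y_paper = 8.5 and y_press time = 9.5.
Shadow price of paper = 8.5.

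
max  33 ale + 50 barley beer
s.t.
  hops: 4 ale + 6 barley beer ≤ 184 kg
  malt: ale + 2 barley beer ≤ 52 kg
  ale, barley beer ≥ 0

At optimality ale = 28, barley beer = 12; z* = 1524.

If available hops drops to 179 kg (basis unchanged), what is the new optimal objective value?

At the optimum: hops uses 184 of 184 (binding); malt uses 52 of 52 (binding).
The binding rows give the dual system: 4·y_hops + 1·y_malt = 33 and 6·y_hops + 2·y_malt = 50.
→ y_hops = 8 and y_malt = 1.
Δz = y_hops·Δb = 8 × (-5) = -40, so new z* = 1524 − 40 = 1484.

1484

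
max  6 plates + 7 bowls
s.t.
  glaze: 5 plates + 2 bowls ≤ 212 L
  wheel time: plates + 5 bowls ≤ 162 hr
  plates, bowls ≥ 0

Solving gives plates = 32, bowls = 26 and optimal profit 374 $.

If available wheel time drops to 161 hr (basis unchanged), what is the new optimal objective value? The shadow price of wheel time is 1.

Δb = -1, so new z* = 374 + (1)·(-1) = 374 − 1 = 373.

373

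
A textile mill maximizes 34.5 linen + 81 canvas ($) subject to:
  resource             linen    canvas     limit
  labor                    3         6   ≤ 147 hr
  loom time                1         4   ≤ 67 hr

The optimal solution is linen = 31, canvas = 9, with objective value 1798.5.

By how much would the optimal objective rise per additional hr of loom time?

At the optimum: labor uses 147 of 147 (binding); loom time uses 67 of 67 (binding).
Dual feasibility on the basic columns requires 3·y_labor + 1·y_loom time = 34.5, 6·y_labor + 4·y_loom time = 81.
Solving: y_labor = 9.5, y_loom time = 6.
Shadow price of loom time = 6.

6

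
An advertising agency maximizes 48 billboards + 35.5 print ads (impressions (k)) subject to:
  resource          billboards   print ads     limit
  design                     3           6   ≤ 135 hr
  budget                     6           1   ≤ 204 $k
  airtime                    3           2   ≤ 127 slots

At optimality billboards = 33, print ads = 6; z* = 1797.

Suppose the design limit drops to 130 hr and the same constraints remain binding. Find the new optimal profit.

Binding: design and budget. Non-binding: airtime (16 unused).
Slack constraints have shadow price 0 (complementary slackness).
Dual feasibility on the basic columns requires 3·y_design + 6·y_budget = 48, 6·y_design + 1·y_budget = 35.5.
Solving: y_design = 5, y_budget = 5.5.
Δz = y_design·Δb = 5 × (-5) = -25, so new z* = 1797 − 25 = 1772.

1772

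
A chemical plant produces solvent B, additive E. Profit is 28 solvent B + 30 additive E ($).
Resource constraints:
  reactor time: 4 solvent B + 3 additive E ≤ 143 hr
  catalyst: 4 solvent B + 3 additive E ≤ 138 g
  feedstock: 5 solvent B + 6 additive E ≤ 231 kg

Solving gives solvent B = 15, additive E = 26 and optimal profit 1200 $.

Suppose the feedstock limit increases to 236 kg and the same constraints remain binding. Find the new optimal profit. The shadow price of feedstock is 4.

1220

Δb = 5, so new z* = 1200 + (4)·(5) = 1200 + 20 = 1220.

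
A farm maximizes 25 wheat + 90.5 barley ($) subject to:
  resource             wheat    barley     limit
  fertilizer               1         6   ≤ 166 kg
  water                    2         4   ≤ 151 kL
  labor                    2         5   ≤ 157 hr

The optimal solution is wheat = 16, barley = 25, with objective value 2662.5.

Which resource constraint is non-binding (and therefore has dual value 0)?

water

fertilizer: 166/166 (binding)
water: 132/151 (slack 19)
labor: 157/157 (binding)
By complementary slackness, a constraint with positive slack has shadow price 0 → water.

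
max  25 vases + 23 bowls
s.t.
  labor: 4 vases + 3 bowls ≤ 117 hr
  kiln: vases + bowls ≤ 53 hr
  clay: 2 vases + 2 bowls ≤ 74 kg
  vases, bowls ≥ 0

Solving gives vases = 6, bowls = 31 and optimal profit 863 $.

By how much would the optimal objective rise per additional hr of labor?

Check each constraint at x*: labor 117/117 (tight); kiln 37/53 (slack 16); clay 74/74 (tight).
Since kiln is not tight, its dual is 0.
Dual feasibility on the basic columns requires 4·y_labor + 2·y_clay = 25, 3·y_labor + 2·y_clay = 23.
This yields shadow prices y_labor = 2, y_clay = 8.5.
Shadow price of labor = 2.

2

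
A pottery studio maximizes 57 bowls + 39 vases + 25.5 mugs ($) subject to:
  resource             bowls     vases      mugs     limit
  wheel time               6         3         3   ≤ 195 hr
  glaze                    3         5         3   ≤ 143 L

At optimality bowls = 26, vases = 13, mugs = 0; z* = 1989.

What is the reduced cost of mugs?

Both wheel time and glaze are binding at x*.
The binding rows give the dual system: 6·y_wheel time + 3·y_glaze = 57 and 3·y_wheel time + 5·y_glaze = 39.
→ y_wheel time = 8 and y_glaze = 3.
Reduced cost of mugs: c₃ − yᵀa₃ = 25.5 − (8·3 + 3·3) = 25.5 − 33 = -7.5.

-7.5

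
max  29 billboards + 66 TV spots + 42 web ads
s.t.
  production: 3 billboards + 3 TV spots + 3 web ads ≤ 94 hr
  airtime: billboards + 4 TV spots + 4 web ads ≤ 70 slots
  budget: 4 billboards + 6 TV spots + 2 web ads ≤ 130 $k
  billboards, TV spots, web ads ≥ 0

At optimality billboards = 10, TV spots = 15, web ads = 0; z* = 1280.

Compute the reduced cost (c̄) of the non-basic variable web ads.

-4

Check each constraint at x*: production 75/94 (slack 19); airtime 70/70 (tight); budget 130/130 (tight).
Slack constraints have shadow price 0 (complementary slackness).
Dual feasibility on the basic columns requires 1·y_airtime + 4·y_budget = 29, 4·y_airtime + 6·y_budget = 66.
This yields shadow prices y_airtime = 9, y_budget = 5.
Reduced cost of web ads: c₃ − yᵀa₃ = 42 − (9·4 + 5·2) = 42 − 46 = -4.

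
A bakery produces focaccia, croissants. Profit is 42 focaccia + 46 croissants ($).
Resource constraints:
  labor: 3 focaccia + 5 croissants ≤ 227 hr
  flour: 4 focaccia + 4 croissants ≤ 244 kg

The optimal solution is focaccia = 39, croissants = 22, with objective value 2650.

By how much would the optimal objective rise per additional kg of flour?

9

Check each constraint at x*: labor 227/227 (tight); flour 244/244 (tight).
Dual feasibility on the basic columns requires 3·y_labor + 4·y_flour = 42, 5·y_labor + 4·y_flour = 46.
This yields shadow prices y_labor = 2, y_flour = 9.
Shadow price of flour = 9.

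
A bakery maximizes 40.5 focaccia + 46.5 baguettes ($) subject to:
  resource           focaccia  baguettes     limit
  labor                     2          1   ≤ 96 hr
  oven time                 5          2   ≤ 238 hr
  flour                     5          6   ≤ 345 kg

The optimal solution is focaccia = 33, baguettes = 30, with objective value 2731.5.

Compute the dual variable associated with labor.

1.5

At the optimum: labor uses 96 of 96 (binding); oven time uses 225 of 238 (slack = 13); flour uses 345 of 345 (binding).
Since oven time is not tight, its dual is 0.
The binding rows give the dual system: 2·y_labor + 5·y_flour = 40.5 and 1·y_labor + 6·y_flour = 46.5.
This yields shadow prices y_labor = 1.5, y_flour = 7.5.
Shadow price of labor = 1.5.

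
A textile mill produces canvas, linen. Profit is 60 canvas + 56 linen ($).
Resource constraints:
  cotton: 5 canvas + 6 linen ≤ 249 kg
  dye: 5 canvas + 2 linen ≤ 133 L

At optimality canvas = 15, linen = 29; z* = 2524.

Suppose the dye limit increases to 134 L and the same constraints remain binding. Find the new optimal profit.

2528

At the optimum: cotton uses 249 of 249 (binding); dye uses 133 of 133 (binding).
The binding rows give the dual system: 5·y_cotton + 5·y_dye = 60 and 6·y_cotton + 2·y_dye = 56.
Solving: y_cotton = 8, y_dye = 4.
Δz = y_dye·Δb = 4 × (1) = 4, so new z* = 2524 + 4 = 2528.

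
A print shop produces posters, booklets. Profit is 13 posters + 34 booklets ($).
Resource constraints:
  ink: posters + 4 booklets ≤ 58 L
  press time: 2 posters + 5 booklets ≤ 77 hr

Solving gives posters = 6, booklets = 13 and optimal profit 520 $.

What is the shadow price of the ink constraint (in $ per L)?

Check each constraint at x*: ink 58/58 (tight); press time 77/77 (tight).
From A_Bᵀ y = c: 1·y_ink + 2·y_press time = 13; 4·y_ink + 5·y_press time = 34.
→ y_ink = 1 and y_press time = 6.
Shadow price of ink = 1.

1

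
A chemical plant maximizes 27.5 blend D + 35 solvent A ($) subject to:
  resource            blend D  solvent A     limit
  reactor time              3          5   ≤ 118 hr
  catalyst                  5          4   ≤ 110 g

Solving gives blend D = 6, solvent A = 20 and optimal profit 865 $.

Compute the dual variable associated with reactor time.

At the optimum: reactor time uses 118 of 118 (binding); catalyst uses 110 of 110 (binding).
Dual feasibility on the basic columns requires 3·y_reactor time + 5·y_catalyst = 27.5, 5·y_reactor time + 4·y_catalyst = 35.
Solving: y_reactor time = 5, y_catalyst = 2.5.
Shadow price of reactor time = 5.

5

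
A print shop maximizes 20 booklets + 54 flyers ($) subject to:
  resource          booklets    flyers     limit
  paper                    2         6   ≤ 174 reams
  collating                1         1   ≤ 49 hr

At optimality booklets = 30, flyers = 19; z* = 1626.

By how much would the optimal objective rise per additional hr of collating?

Both paper and collating are binding at x*.
The binding rows give the dual system: 2·y_paper + 1·y_collating = 20 and 6·y_paper + 1·y_collating = 54.
Solving: y_paper = 8.5, y_collating = 3.
Shadow price of collating = 3.

3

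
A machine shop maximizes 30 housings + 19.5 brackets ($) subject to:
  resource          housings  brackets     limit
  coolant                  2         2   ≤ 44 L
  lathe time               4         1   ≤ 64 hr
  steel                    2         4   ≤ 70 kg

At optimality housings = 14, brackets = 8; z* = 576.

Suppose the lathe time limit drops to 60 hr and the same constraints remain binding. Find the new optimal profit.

562

At the optimum: coolant uses 44 of 44 (binding); lathe time uses 64 of 64 (binding); steel uses 60 of 70 (slack = 10).
Since steel is not tight, its dual is 0.
The binding rows give the dual system: 2·y_coolant + 4·y_lathe time = 30 and 2·y_coolant + 1·y_lathe time = 19.5.
Solving: y_coolant = 8, y_lathe time = 3.5.
Δz = y_lathe time·Δb = 3.5 × (-4) = -14, so new z* = 576 − 14 = 562.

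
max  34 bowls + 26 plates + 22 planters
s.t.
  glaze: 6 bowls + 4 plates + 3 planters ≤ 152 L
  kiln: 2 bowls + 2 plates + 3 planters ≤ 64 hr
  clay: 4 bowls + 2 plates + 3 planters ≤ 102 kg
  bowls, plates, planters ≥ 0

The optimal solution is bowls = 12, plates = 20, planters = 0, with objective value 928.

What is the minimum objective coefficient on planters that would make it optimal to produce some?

Check each constraint at x*: glaze 152/152 (tight); kiln 64/64 (tight); clay 88/102 (slack 14).
Since clay is not tight, its dual is 0.
Dual feasibility on the basic columns requires 6·y_glaze + 2·y_kiln = 34, 4·y_glaze + 2·y_kiln = 26.
Solving: y_glaze = 4, y_kiln = 5.
planters enters the basis when its profit ≥ yᵀa₃ = 4·3 + 5·3 = 27.

27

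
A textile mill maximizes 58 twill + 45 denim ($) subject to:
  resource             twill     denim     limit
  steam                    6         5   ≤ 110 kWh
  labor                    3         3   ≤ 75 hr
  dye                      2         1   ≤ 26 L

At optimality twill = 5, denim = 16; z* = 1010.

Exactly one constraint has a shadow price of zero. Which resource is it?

steam: 110/110 (binding)
labor: 63/75 (slack 12)
dye: 26/26 (binding)
By complementary slackness, a constraint with positive slack has shadow price 0 → labor.

labor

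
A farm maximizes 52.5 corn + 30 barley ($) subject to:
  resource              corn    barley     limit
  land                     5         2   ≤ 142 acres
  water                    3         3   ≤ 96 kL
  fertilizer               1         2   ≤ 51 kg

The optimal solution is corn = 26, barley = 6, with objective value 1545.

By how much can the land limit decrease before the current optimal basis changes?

Binding constraints: land, water. The basis is B = [[5,2],[3,3]] with det 9.
Per unit decrease in land, x* moves by d = (-0.3333, 0.3333).
The basis stays optimal until fertilizer becomes binding; allowable decrease = 39 acres.

39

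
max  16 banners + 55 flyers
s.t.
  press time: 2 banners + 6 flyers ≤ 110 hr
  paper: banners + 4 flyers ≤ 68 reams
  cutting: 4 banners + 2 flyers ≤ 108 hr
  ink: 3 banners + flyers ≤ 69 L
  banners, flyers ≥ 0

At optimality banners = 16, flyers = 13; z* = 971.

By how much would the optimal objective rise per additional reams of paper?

Binding: press time and paper. Non-binding: cutting (18 unused), ink (8 unused).
Since cutting, ink are not tight, their duals are 0.
From A_Bᵀ y = c: 2·y_press time + 1·y_paper = 16; 6·y_press time + 4·y_paper = 55.
→ y_press time = 4.5 and y_paper = 7.
Shadow price of paper = 7.

7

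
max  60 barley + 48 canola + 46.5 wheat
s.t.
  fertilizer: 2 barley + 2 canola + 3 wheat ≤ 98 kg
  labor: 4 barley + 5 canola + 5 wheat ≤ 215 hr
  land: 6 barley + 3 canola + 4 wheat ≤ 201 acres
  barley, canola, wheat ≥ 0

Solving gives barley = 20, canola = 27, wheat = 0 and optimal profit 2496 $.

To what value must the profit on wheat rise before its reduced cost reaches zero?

54

At the optimum: fertilizer uses 94 of 98 (slack = 4); labor uses 215 of 215 (binding); land uses 201 of 201 (binding).
By complementary slackness, y = 0 for the non-binding constraint.
Dual feasibility on the basic columns requires 4·y_labor + 6·y_land = 60, 5·y_labor + 3·y_land = 48.
→ y_labor = 6 and y_land = 6.
wheat enters the basis when its profit ≥ yᵀa₃ = 6·5 + 6·4 = 54.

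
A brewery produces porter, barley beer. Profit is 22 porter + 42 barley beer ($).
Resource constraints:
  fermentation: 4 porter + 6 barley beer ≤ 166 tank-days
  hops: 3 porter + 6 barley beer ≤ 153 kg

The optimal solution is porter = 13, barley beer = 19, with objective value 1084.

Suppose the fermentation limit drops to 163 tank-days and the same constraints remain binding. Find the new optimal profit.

Both fermentation and hops are binding at x*.
Dual feasibility on the basic columns requires 4·y_fermentation + 3·y_hops = 22, 6·y_fermentation + 6·y_hops = 42.
Solving: y_fermentation = 1, y_hops = 6.
Δz = y_fermentation·Δb = 1 × (-3) = -3, so new z* = 1084 − 3 = 1081.

1081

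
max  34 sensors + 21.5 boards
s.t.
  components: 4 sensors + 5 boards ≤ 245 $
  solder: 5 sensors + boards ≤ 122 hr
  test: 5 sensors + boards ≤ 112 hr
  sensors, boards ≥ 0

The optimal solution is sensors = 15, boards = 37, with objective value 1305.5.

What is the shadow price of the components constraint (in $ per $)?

3.5

Check each constraint at x*: components 245/245 (tight); solder 112/122 (slack 10); test 112/112 (tight).
By complementary slackness, y = 0 for the non-binding constraint.
The binding rows give the dual system: 4·y_components + 5·y_test = 34 and 5·y_components + 1·y_test = 21.5.
This yields shadow prices y_components = 3.5, y_test = 4.
Shadow price of components = 3.5.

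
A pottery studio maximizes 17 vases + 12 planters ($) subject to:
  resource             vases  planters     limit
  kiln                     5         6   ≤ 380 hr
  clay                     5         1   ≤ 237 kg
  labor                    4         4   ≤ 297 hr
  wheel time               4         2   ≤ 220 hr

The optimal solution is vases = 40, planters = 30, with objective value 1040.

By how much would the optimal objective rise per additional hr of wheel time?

3

Binding: kiln and wheel time. Non-binding: clay (7 unused), labor (17 unused).
By complementary slackness, y = 0 for the non-binding constraints.
The binding rows give the dual system: 5·y_kiln + 4·y_wheel time = 17 and 6·y_kiln + 2·y_wheel time = 12.
→ y_kiln = 1 and y_wheel time = 3.
Shadow price of wheel time = 3.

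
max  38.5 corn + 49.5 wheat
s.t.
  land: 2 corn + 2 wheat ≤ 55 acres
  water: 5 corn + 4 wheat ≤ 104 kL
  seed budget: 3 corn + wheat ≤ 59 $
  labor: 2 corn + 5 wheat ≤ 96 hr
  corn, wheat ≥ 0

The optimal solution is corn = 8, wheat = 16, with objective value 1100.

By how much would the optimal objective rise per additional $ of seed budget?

0

Check each constraint at x*: land 48/55 (slack 7); water 104/104 (tight); seed budget 40/59 (slack 19); labor 96/96 (tight).
Since land, seed budget are not tight, their duals are 0.
Dual feasibility on the basic columns requires 5·y_water + 2·y_labor = 38.5, 4·y_water + 5·y_labor = 49.5.
Solving: y_water = 5.5, y_labor = 5.5.
Shadow price of seed budget = 0.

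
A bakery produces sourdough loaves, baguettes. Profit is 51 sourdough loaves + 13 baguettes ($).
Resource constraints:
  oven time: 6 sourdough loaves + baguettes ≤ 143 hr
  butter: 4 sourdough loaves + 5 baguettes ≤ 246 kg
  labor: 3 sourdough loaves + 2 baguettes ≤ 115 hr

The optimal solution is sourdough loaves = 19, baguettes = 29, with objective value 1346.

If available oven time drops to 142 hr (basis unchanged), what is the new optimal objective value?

1339

At the optimum: oven time uses 143 of 143 (binding); butter uses 221 of 246 (slack = 25); labor uses 115 of 115 (binding).
Since butter is not tight, its dual is 0.
Dual feasibility on the basic columns requires 6·y_oven time + 3·y_labor = 51, 1·y_oven time + 2·y_labor = 13.
→ y_oven time = 7 and y_labor = 3.
Δz = y_oven time·Δb = 7 × (-1) = -7, so new z* = 1346 − 7 = 1339.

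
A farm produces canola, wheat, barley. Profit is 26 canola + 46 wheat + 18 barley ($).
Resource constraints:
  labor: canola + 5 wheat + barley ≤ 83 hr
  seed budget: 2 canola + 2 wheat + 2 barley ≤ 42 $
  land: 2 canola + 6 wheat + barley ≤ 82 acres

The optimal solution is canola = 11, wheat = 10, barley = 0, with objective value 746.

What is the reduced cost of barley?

At the optimum: labor uses 61 of 83 (slack = 22); seed budget uses 42 of 42 (binding); land uses 82 of 82 (binding).
By complementary slackness, y = 0 for the non-binding constraint.
From A_Bᵀ y = c: 2·y_seed budget + 2·y_land = 26; 2·y_seed budget + 6·y_land = 46.
Solving: y_seed budget = 8, y_land = 5.
Reduced cost of barley: c₃ − yᵀa₃ = 18 − (8·2 + 5·1) = 18 − 21 = -3.

-3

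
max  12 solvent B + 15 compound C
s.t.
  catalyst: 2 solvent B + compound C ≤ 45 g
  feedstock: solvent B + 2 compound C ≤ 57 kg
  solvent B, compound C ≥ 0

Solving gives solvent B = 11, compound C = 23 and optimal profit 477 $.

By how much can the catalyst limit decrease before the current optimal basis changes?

Binding constraints: catalyst, feedstock. The basis is B = [[2,1],[1,2]] with det 3.
Per unit decrease in catalyst, x* moves by d = (-0.6667, 0.3333).
The basis stays optimal until solvent B reaches 0; allowable decrease = 16.5 g.

16.5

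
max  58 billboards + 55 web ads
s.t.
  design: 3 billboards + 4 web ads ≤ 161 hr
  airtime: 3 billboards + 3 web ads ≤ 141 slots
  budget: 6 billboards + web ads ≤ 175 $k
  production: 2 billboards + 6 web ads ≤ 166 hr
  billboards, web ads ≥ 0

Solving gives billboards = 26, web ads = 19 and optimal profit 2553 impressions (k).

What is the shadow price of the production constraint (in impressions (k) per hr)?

At the optimum: design uses 154 of 161 (slack = 7); airtime uses 135 of 141 (slack = 6); budget uses 175 of 175 (binding); production uses 166 of 166 (binding).
Since design, airtime are not tight, their duals are 0.
From A_Bᵀ y = c: 6·y_budget + 2·y_production = 58; 1·y_budget + 6·y_production = 55.
→ y_budget = 7 and y_production = 8.
Shadow price of production = 8.

8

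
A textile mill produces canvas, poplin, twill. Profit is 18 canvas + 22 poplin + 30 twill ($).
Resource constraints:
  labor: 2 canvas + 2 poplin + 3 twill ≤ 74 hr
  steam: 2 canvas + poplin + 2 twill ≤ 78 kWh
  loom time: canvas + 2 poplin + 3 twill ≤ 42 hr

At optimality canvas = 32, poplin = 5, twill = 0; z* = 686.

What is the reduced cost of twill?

-3

Binding: labor and loom time. Non-binding: steam (9 unused).
Since steam is not tight, its dual is 0.
The binding rows give the dual system: 2·y_labor + 1·y_loom time = 18 and 2·y_labor + 2·y_loom time = 22.
Solving: y_labor = 7, y_loom time = 4.
Reduced cost of twill: c₃ − yᵀa₃ = 30 − (7·3 + 4·3) = 30 − 33 = -3.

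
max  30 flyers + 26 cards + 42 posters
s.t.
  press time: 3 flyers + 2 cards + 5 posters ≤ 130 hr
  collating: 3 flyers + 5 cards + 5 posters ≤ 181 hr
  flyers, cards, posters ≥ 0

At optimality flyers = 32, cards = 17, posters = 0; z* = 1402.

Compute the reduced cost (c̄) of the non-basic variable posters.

-8

Check each constraint at x*: press time 130/130 (tight); collating 181/181 (tight).
From A_Bᵀ y = c: 3·y_press time + 3·y_collating = 30; 2·y_press time + 5·y_collating = 26.
This yields shadow prices y_press time = 8, y_collating = 2.
Reduced cost of posters: c₃ − yᵀa₃ = 42 − (8·5 + 2·5) = 42 − 50 = -8.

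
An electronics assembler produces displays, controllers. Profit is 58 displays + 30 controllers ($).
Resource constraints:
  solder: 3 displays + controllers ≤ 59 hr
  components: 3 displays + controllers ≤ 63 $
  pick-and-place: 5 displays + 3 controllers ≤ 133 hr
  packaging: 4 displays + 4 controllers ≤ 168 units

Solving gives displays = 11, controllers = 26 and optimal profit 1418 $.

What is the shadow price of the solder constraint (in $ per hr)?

6

At the optimum: solder uses 59 of 59 (binding); components uses 59 of 63 (slack = 4); pick-and-place uses 133 of 133 (binding); packaging uses 148 of 168 (slack = 20).
Since components, packaging are not tight, their duals are 0.
Dual feasibility on the basic columns requires 3·y_solder + 5·y_pick-and-place = 58, 1·y_solder + 3·y_pick-and-place = 30.
Solving: y_solder = 6, y_pick-and-place = 8.
Shadow price of solder = 6.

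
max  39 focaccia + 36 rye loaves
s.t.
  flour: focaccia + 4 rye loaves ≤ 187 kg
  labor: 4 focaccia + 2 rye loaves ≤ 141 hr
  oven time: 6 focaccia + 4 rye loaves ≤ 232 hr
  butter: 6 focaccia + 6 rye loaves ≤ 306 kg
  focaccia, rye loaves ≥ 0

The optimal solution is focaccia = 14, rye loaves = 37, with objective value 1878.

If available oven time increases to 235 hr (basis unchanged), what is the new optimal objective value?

1882.5

Binding: oven time and butter. Non-binding: flour (25 unused), labor (11 unused).
Since flour, labor are not tight, their duals are 0.
Dual feasibility on the basic columns requires 6·y_oven time + 6·y_butter = 39, 4·y_oven time + 6·y_butter = 36.
This yields shadow prices y_oven time = 1.5, y_butter = 5.
Δz = y_oven time·Δb = 1.5 × (3) = 4.5, so new z* = 1878 + 4.5 = 1882.5.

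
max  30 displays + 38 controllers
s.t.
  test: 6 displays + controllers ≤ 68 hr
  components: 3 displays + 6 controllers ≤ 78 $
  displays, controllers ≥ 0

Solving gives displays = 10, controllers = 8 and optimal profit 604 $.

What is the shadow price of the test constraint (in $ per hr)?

2

At the optimum: test uses 68 of 68 (binding); components uses 78 of 78 (binding).
From A_Bᵀ y = c: 6·y_test + 3·y_components = 30; 1·y_test + 6·y_components = 38.
Solving: y_test = 2, y_components = 6.
Shadow price of test = 2.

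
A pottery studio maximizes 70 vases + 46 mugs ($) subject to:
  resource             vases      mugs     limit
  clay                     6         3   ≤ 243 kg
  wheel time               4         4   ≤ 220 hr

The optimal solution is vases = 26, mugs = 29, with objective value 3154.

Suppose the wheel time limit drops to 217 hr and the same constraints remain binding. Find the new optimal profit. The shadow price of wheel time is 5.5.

Δb = -3, so new z* = 3154 + (5.5)·(-3) = 3154 − 16.5 = 3137.5.

3137.5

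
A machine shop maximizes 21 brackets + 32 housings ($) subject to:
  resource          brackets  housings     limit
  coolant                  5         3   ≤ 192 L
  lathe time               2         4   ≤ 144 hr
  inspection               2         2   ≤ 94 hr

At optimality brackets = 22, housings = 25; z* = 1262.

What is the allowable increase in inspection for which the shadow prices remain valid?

Binding constraints: lathe time, inspection. The basis is B = [[2,4],[2,2]] with det -4.
Per unit increase in inspection, x* moves by d = (1, -0.5).
The basis stays optimal until coolant becomes binding; allowable increase = 2 hr.

2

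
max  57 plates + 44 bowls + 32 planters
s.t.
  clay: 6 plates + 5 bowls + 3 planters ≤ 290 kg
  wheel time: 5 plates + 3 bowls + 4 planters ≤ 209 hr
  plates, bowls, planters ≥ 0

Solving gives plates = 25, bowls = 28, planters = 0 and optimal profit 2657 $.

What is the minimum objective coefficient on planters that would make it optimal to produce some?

Both clay and wheel time are binding at x*.
Dual feasibility on the basic columns requires 6·y_clay + 5·y_wheel time = 57, 5·y_clay + 3·y_wheel time = 44.
This yields shadow prices y_clay = 7, y_wheel time = 3.
planters enters the basis when its profit ≥ yᵀa₃ = 7·3 + 3·4 = 33.

33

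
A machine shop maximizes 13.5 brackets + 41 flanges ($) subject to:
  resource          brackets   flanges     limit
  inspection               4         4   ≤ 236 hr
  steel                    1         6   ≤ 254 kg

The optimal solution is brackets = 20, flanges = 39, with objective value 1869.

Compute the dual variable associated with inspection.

2

At the optimum: inspection uses 236 of 236 (binding); steel uses 254 of 254 (binding).
Dual feasibility on the basic columns requires 4·y_inspection + 1·y_steel = 13.5, 4·y_inspection + 6·y_steel = 41.
This yields shadow prices y_inspection = 2, y_steel = 5.5.
Shadow price of inspection = 2.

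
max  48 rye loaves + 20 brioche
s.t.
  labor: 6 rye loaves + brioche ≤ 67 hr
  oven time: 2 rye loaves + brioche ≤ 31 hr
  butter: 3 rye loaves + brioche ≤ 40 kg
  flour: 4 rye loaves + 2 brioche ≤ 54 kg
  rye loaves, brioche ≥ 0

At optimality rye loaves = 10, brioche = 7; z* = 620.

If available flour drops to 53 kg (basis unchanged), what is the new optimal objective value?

611

Binding: labor and flour. Non-binding: oven time (4 unused), butter (3 unused).
By complementary slackness, y = 0 for the non-binding constraints.
Dual feasibility on the basic columns requires 6·y_labor + 4·y_flour = 48, 1·y_labor + 2·y_flour = 20.
→ y_labor = 2 and y_flour = 9.
Δz = y_flour·Δb = 9 × (-1) = -9, so new z* = 620 − 9 = 611.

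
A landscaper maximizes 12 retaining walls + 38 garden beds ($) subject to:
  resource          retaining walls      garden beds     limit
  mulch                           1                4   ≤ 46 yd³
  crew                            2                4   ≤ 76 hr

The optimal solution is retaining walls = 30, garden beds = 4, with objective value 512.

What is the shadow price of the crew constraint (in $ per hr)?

2.5

Both mulch and crew are binding at x*.
From A_Bᵀ y = c: 1·y_mulch + 2·y_crew = 12; 4·y_mulch + 4·y_crew = 38.
→ y_mulch = 7 and y_crew = 2.5.
Shadow price of crew = 2.5.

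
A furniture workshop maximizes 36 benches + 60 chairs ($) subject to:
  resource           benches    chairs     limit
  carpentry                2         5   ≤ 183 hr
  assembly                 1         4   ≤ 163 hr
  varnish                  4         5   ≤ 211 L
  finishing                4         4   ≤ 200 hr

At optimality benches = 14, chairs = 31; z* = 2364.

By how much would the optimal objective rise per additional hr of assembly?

0

Binding: carpentry and varnish. Non-binding: assembly (25 unused), finishing (20 unused).
Since assembly, finishing are not tight, their duals are 0.
The binding rows give the dual system: 2·y_carpentry + 4·y_varnish = 36 and 5·y_carpentry + 5·y_varnish = 60.
This yields shadow prices y_carpentry = 6, y_varnish = 6.
Shadow price of assembly = 0.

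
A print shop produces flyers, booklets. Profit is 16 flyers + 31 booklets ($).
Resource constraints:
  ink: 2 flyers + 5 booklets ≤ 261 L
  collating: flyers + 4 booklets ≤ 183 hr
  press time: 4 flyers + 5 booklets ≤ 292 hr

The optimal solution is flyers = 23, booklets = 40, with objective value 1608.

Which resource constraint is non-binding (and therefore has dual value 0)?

ink

ink: 246/261 (slack 15)
collating: 183/183 (binding)
press time: 292/292 (binding)
By complementary slackness, a constraint with positive slack has shadow price 0 → ink.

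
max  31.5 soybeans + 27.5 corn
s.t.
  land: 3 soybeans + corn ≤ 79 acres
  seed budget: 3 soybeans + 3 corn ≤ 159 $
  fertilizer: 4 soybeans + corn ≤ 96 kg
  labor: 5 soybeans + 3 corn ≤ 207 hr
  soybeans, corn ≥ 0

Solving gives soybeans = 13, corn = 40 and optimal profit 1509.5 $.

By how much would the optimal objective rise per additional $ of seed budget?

Check each constraint at x*: land 79/79 (tight); seed budget 159/159 (tight); fertilizer 92/96 (slack 4); labor 185/207 (slack 22).
Slack constraints have shadow price 0 (complementary slackness).
Dual feasibility on the basic columns requires 3·y_land + 3·y_seed budget = 31.5, 1·y_land + 3·y_seed budget = 27.5.
→ y_land = 2 and y_seed budget = 8.5.
Shadow price of seed budget = 8.5.

8.5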